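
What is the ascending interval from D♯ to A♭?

Counting letters D–E–F–G–A gives a fifth.
D#→Ab = 5 semitones, 2 narrower than the perfect fifth (7), so doubly diminished.

doubly diminished fifth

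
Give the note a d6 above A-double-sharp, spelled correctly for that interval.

F#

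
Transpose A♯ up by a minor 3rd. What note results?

A up a major third is C#, so the target letter is C.
From A#, a minor third is 3 semitones up: C#.

C#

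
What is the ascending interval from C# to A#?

Counting letters C–D–E–F–G–A gives a sixth.
C#→A# = 9 semitones, exactly the major sixth.

major sixth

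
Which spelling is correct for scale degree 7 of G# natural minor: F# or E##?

F#

Each scale degree takes a distinct letter name. Degree 7 of a scale on G must use the letter F.
F# and E## are enharmonically the same pitch, but only F# uses the letter F, so it is the correct spelling here.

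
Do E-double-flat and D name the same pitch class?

Ebb is pitch class 2; D is pitch class 2.
All spellings map to pitch class 2, so they are enharmonically equivalent.

Yes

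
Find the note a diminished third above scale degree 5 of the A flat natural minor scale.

Scale degree 5 of Ab natural minor is Eb.
A diminished third (2 semitones) above Eb lands on the letter G, giving Gbb.

Gbb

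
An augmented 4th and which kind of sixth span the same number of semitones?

doubly diminished

An augmented fourth spans 6 semitones.
A sixth spanning 6 semitones is doubly diminished (the major sixth is 9).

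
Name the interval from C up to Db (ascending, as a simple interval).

Counting letters C–D gives a second.
C→Db = 1 semitone, 1 narrower than the major second (2), so minor.

minor second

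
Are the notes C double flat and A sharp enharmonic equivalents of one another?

Yes

Cbb is pitch class 10; A# is pitch class 10.
All spellings map to pitch class 10, so they are enharmonically equivalent.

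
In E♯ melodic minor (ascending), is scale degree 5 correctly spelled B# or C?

Each scale degree takes a distinct letter name. Degree 5 of a scale on E must use the letter B.
B# and C are enharmonically the same pitch, but only B# uses the letter B, so it is the correct spelling here.

B#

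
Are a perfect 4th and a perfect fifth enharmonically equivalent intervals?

No

A perfect fourth spans 5 semitones; a perfect fifth spans 7.
The spans differ, so they are not enharmonic equivalents.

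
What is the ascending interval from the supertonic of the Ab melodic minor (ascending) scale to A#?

augmented seventh

The supertonic of Ab melodic minor (ascending) is Bb.
Bb up to A#: letters B→A make it a seventh; 12 semitones makes it augmented.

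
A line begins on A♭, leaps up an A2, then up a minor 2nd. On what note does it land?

C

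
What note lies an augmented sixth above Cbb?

C up a major sixth is A, so the target letter is A.
From Cbb, an augmented sixth is 10 semitones up: Ab.

Ab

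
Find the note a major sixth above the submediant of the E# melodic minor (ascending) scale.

A##

The submediant of E# melodic minor (ascending) is C##.
A major sixth (9 semitones) above C## lands on the letter A, giving A##.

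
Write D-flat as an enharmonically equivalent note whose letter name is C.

C#

Plain C sits 1 semitone below Db, so on the letter C the same pitch needs a sharp: C#.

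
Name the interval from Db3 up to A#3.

The letter names run D→A, a span of 4 letter steps, so the interval is some kind of fifth.
Db to A# is 9 semitones. A perfect fifth is 7, so 9 makes it doubly augmented.

doubly augmented fifth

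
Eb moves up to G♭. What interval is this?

minor third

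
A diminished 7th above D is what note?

D up a major seventh is C#, so the target letter is C.
From D, a diminished seventh is 9 semitones up: Cb.

Cb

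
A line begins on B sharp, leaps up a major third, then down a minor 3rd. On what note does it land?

B##

A major third up from B# is D## (letter D, 4 semitones up).
A minor third down from D## is B## (letter B, 3 semitones down).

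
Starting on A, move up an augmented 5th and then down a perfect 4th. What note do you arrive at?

An augmented fifth up from A is E# (letter E, 8 semitones up).
A perfect fourth down from E# is B# (letter B, 5 semitones down).

B#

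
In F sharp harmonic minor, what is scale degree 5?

The F# harmonic minor scale runs F# G# A B C# D E#.
Degree 5 is C#.

C#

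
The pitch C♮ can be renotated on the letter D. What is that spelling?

Plain D sits 2 semitones above C, so on the letter D the same pitch needs a double flat: Dbb.

Dbb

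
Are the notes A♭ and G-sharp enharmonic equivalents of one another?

Yes

Ab = pitch class 8 and G# = pitch class 8 — the same pitch class, so they are enharmonic equivalents.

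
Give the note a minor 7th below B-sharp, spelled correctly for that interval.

B down a major seventh is C, so the target letter is C.
From B#, a minor seventh is 10 semitones down: C##.

C##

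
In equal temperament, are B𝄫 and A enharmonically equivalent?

Yes

Bbb is pitch class 9; A is pitch class 9.
All spellings map to pitch class 9, so they are enharmonically equivalent.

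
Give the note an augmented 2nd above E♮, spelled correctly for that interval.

A second above E lands on the letter F.
An augmented second spans 3 semitones, so E moves to pitch class 7. On the letter F that is F##.

F##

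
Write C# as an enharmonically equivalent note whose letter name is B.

Plain B sits 2 semitones below C#, so on the letter B the same pitch needs a double sharp: B##.

B##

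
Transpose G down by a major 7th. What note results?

G down a major seventh is Ab, so the target letter is A.
From G, a major seventh is 11 semitones down: Ab.

Ab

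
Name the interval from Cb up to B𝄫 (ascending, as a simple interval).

minor seventh

The letter names run C→B, a span of 6 letter steps, so the interval is some kind of seventh.
Cb to Bbb is 10 semitones. A major seventh is 11, so 10 makes it minor.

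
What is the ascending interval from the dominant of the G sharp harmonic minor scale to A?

diminished fifth

The dominant of G# harmonic minor is D#.
D# up to A: letters D→A make it a fifth; 6 semitones makes it diminished.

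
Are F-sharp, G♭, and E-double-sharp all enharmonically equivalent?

Yes

F# is pitch class 6; Gb is pitch class 6; E## is pitch class 6.
All spellings map to pitch class 6, so they are enharmonically equivalent.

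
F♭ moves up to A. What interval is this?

Counting letters F–G–A gives a third.
Fb→A = 5 semitones, 1 wider than the major third (4), so augmented.

augmented third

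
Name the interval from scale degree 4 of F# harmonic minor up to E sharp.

Scale degree 4 of F# harmonic minor is B.
B up to E#: letters B→E make it a fourth; 6 semitones makes it augmented.

augmented fourth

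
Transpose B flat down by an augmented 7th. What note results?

A seventh below B lands on the letter C.
An augmented seventh spans 12 semitones, so Bb moves to pitch class 10. On the letter C that is Cbb.

Cbb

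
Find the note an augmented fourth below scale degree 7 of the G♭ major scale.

Scale degree 7 of Gb major is F.
An augmented fourth (6 semitones) below F lands on the letter C, giving Cb.

Cb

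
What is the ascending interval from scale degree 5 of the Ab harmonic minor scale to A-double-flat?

Scale degree 5 of Ab harmonic minor is Eb.
Eb up to Abb: letters E→A make it a fourth; 4 semitones makes it diminished.

diminished fourth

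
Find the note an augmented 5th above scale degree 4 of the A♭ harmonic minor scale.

A

Scale degree 4 of Ab harmonic minor is Db.
An augmented fifth (8 semitones) above Db lands on the letter A, giving A.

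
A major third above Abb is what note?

Cb

A third above A lands on the letter C.
A major third spans 4 semitones, so Abb moves to pitch class 11. On the letter C that is Cb.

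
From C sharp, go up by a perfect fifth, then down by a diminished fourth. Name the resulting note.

A perfect fifth up from C# is G# (letter G, 7 semitones up).
A diminished fourth down from G# is D## (letter D, 4 semitones down).

D##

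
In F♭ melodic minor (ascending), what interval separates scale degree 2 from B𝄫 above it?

minor third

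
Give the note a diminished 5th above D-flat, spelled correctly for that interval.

D up a perfect fifth is A, so the target letter is A.
From Db, a diminished fifth is 6 semitones up: Abb.

Abb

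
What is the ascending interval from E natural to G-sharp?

major third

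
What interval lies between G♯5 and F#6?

Counting letters G–A–B–C–D–E–F gives a seventh.
G#→F# = 10 semitones, 1 narrower than the major seventh (11), so minor.

minor seventh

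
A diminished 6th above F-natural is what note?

Dbb

F up a major sixth is D, so the target letter is D.
From F, a diminished sixth is 7 semitones up: Dbb.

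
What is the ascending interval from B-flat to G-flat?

minor sixth

Counting letters B–C–D–E–F–G gives a sixth.
Bb→Gb = 8 semitones, 1 narrower than the major sixth (9), so minor.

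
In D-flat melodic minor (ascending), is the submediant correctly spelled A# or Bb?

Bb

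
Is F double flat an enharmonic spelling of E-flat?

Yes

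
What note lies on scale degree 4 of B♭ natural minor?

The Bb natural minor scale runs Bb C Db Eb F Gb Ab.
Degree 4 is Eb.

Eb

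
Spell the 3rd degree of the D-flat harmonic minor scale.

Fb

The Db harmonic minor scale runs Db Eb Fb Gb Ab Bbb C.
Degree 3 is Fb.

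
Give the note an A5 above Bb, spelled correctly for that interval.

A fifth above B lands on the letter F.
An augmented fifth spans 8 semitones, so Bb moves to pitch class 6. On the letter F that is F#.

F#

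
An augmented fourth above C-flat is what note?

C up a perfect fourth is F, so the target letter is F.
From Cb, an augmented fourth is 6 semitones up: F.

F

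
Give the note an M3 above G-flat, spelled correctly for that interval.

G up a major third is B, so the target letter is B.
From Gb, a major third is 4 semitones up: Bb.

Bb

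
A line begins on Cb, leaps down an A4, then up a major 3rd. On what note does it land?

Bbb

An augmented fourth down from Cb is Gbb (letter G, 6 semitones down).
A major third up from Gbb is Bbb (letter B, 4 semitones up).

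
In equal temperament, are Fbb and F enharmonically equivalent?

No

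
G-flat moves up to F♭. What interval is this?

minor seventh

Counting letters G–A–B–C–D–E–F gives a seventh.
Gb→Fb = 10 semitones, 1 narrower than the major seventh (11), so minor.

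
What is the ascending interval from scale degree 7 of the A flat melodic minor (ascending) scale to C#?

augmented fourth

Scale degree 7 of Ab melodic minor (ascending) is G.
G up to C#: letters G→C make it a fourth; 6 semitones makes it augmented.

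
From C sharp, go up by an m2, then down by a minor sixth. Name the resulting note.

A minor second up from C# is D (letter D, 1 semitone up).
A minor sixth down from D is F# (letter F, 8 semitones down).

F#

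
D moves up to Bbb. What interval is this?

diminished sixth

Counting letters D–E–F–G–A–B gives a sixth.
D→Bbb = 7 semitones, 2 narrower than the major sixth (9), so diminished.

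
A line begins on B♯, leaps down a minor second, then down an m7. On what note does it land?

A minor second down from B# is A## (letter A, 1 semitone down).
A minor seventh down from A## is B## (letter B, 10 semitones down).

B##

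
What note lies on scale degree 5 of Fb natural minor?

Degree 5 takes the letter 4 steps above F, which is C.
In natural minor, degree 5 sits 7 semitones above the tonic. Fb + 7 semitones is pitch class 11, spelled on C as Cb.

Cb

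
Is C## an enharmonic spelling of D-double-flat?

C## is pitch class 2; Dbb is pitch class 0.
The pitch classes differ (2 vs. 0), so they are not enharmonic equivalents.

No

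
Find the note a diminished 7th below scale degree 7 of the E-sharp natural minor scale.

E##

Scale degree 7 of E# natural minor is D#.
A diminished seventh (9 semitones) below D# lands on the letter E, giving E##.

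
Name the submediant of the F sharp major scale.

D#

Degree 6 takes the letter 5 steps above F, which is D.
In major, degree 6 sits 9 semitones above the tonic. F# + 9 semitones is pitch class 3, spelled on D as D#.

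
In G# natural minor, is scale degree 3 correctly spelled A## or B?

Each scale degree takes a distinct letter name. Degree 3 of a scale on G must use the letter B.
B and A## are enharmonically the same pitch, but only B uses the letter B, so it is the correct spelling here.

B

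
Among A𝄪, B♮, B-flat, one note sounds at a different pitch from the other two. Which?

In 12-tone equal temperament, enharmonic equivalents share a pitch class. A## is pitch class 11; B is pitch class 11; Bb is pitch class 10.
A## and B share pitch class 11, while Bb is pitch class 10.

Bb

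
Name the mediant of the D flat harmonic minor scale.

The Db harmonic minor scale runs Db Eb Fb Gb Ab Bbb C.
Degree 3 is Fb.

Fb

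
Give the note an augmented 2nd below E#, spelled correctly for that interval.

A second below E lands on the letter D.
An augmented second spans 3 semitones, so E# moves to pitch class 2. On the letter D that is D.

D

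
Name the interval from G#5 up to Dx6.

Counting letters G–A–B–C–D gives a fifth.
G#→D## = 8 semitones, 1 wider than the perfect fifth (7), so augmented.

augmented fifth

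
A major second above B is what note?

A second above B lands on the letter C.
A major second spans 2 semitones, so B moves to pitch class 1. On the letter C that is C#.

C#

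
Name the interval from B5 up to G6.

Counting letters B–C–D–E–F–G gives a sixth.
B→G = 8 semitones, 1 narrower than the major sixth (9), so minor.

minor sixth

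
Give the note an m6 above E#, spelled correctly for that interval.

C#

E up a major sixth is C#, so the target letter is C.
From E#, a minor sixth is 8 semitones up: C#.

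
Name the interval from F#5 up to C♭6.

doubly diminished fifth

Counting letters F–G–A–B–C gives a fifth.
F#→Cb = 5 semitones, 2 narrower than the perfect fifth (7), so doubly diminished.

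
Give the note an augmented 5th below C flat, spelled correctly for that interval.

Fbb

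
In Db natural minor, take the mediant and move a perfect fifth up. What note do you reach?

The mediant of Db natural minor is Fb.
A perfect fifth (7 semitones) above Fb lands on the letter C, giving Cb.

Cb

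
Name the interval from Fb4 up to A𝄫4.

minor third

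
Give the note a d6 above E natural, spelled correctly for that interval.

Cb

A sixth above E lands on the letter C.
A diminished sixth spans 7 semitones, so E moves to pitch class 11. On the letter C that is Cb.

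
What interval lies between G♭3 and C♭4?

Counting letters G–A–B–C gives a fourth.
Gb→Cb = 5 semitones, exactly the perfect fourth.

perfect fourth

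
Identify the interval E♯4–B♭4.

Counting letters E–F–G–A–B gives a fifth.
E#→Bb = 5 semitones, 2 narrower than the perfect fifth (7), so doubly diminished.

doubly diminished fifth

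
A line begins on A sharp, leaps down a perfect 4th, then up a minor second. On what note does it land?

A perfect fourth down from A# is E# (letter E, 5 semitones down).
A minor second up from E# is F# (letter F, 1 semitone up).

F#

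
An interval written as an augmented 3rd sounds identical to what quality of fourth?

An augmented third spans 5 semitones.
A fourth spanning 5 semitones is perfect (the perfect fourth is 5).

perfect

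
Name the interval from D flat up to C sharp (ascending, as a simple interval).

Counting letters D–E–F–G–A–B–C gives a seventh.
Db→C# = 12 semitones, 1 wider than the major seventh (11), so augmented.

augmented seventh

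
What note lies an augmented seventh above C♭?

A seventh above C lands on the letter B.
An augmented seventh spans 12 semitones, so Cb moves to pitch class 11. On the letter B that is B.

B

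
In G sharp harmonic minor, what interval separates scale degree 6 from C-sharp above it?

major sixth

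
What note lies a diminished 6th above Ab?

A up a major sixth is F#, so the target letter is F.
From Ab, a diminished sixth is 7 semitones up: Fbb.

Fbb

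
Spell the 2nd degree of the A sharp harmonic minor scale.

Degree 2 takes the letter 1 step above A, which is B.
In harmonic minor, degree 2 sits 2 semitones above the tonic. A# + 2 semitones is pitch class 0, spelled on B as B#.

B#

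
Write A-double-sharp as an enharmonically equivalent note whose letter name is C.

Cb

Plain C sits 1 semitone above A##, so on the letter C the same pitch needs a flat: Cb.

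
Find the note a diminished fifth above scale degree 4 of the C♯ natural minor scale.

C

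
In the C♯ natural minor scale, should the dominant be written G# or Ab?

Each scale degree takes a distinct letter name. Degree 5 of a scale on C must use the letter G.
G# and Ab are enharmonically the same pitch, but only G# uses the letter G, so it is the correct spelling here.

G#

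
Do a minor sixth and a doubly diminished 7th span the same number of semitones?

Yes

A minor sixth spans 8 semitones; a doubly diminished seventh spans 8.
They are enharmonically equivalent.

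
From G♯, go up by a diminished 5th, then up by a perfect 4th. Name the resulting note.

G

A diminished fifth up from G# is D (letter D, 6 semitones up).
A perfect fourth up from D is G (letter G, 5 semitones up).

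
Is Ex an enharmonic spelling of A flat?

No

E## is pitch class 6; Ab is pitch class 8.
The pitch classes differ (6 vs. 8), so they are not enharmonic equivalents.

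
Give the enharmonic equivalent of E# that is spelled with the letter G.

Gbb

E# is pitch class 5. The letter G alone is pitch class 7.
To reach pitch class 5 from G requires an offset of -2 semitones, i.e. double flat: Gbb.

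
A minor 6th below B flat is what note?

A sixth below B lands on the letter D.
A minor sixth spans 8 semitones, so Bb moves to pitch class 2. On the letter D that is D.

D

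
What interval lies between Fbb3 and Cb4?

Counting letters F–G–A–B–C gives a fifth.
Fbb→Cb = 8 semitones, 1 wider than the perfect fifth (7), so augmented.

augmented fifth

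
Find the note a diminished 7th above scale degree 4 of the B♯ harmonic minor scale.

Scale degree 4 of B# harmonic minor is E#.
A diminished seventh (9 semitones) above E# lands on the letter D, giving D.

D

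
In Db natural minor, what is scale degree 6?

Bbb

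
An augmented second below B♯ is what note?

B down a major second is A, so the target letter is A.
From B#, an augmented second is 3 semitones down: A.

A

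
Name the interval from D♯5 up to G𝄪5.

augmented fourth

Counting letters D–E–F–G gives a fourth.
D#→G## = 6 semitones, 1 wider than the perfect fourth (5), so augmented.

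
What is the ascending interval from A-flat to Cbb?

diminished third

The letter names run A→C, a span of 2 letter steps, so the interval is some kind of third.
Ab to Cbb is 2 semitones. A major third is 4, so 2 makes it diminished.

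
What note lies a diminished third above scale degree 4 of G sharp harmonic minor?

Eb

Scale degree 4 of G# harmonic minor is C#.
A diminished third (2 semitones) above C# lands on the letter E, giving Eb.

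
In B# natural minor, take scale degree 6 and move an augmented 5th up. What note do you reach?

Scale degree 6 of B# natural minor is G#.
An augmented fifth (8 semitones) above G# lands on the letter D, giving D##.

D##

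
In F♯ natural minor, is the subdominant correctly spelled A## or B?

Each scale degree takes a distinct letter name. Degree 4 of a scale on F must use the letter B.
B and A## are enharmonically the same pitch, but only B uses the letter B, so it is the correct spelling here.

B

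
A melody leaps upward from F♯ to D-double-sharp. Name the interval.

Counting letters F–G–A–B–C–D gives a sixth.
F#→D## = 10 semitones, 1 wider than the major sixth (9), so augmented.

augmented sixth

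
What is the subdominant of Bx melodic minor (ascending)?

Degree 4 takes the letter 3 steps above B, which is E.
In melodic minor (ascending), degree 4 sits 5 semitones above the tonic. B## + 5 semitones is pitch class 6, spelled on E as E##.

E##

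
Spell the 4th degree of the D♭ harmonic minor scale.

Gb

Degree 4 takes the letter 3 steps above D, which is G.
In harmonic minor, degree 4 sits 5 semitones above the tonic. Db + 5 semitones is pitch class 6, spelled on G as Gb.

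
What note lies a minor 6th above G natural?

G up a major sixth is E, so the target letter is E.
From G, a minor sixth is 8 semitones up: Eb.

Eb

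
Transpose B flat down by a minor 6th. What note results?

A sixth below B lands on the letter D.
A minor sixth spans 8 semitones, so Bb moves to pitch class 2. On the letter D that is D.

D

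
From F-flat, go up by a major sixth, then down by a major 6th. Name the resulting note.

Fb

A major sixth up from Fb is Db (letter D, 9 semitones up).
A major sixth down from Db is Fb (letter F, 9 semitones down).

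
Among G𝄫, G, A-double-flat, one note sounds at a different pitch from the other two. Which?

In 12-tone equal temperament, enharmonic equivalents share a pitch class. Gbb is pitch class 5; G is pitch class 7; Abb is pitch class 7.
G and Abb share pitch class 7, while Gbb is pitch class 5.

Gbb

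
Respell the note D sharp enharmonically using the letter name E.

Eb

D# is pitch class 3. The letter E alone is pitch class 4.
To reach pitch class 3 from E requires an offset of -1 semitone, i.e. flat: Eb.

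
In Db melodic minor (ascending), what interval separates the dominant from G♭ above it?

minor seventh

The dominant of Db melodic minor (ascending) is Ab.
Ab up to Gb: letters A→G make it a seventh; 10 semitones makes it minor.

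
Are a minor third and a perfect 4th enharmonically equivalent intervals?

A minor third spans 3 semitones; a perfect fourth spans 5.
The spans differ, so they are not enharmonic equivalents.

No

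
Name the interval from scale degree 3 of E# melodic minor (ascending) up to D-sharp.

perfect fifth

Scale degree 3 of E# melodic minor (ascending) is G#.
G# up to D#: letters G→D make it a fifth; 7 semitones makes it perfect.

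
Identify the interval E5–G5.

minor third

The letter names run E→G, a span of 2 letter steps, so the interval is some kind of third.
E to G is 3 semitones. A major third is 4, so 3 makes it minor.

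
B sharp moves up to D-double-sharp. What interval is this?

major third

Counting letters B–C–D gives a third.
B#→D## = 4 semitones, exactly the major third.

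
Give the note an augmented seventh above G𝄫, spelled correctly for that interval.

F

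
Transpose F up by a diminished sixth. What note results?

F up a major sixth is D, so the target letter is D.
From F, a diminished sixth is 7 semitones up: Dbb.

Dbb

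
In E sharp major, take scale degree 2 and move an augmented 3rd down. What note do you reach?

D

Scale degree 2 of E# major is F##.
An augmented third (5 semitones) below F## lands on the letter D, giving D.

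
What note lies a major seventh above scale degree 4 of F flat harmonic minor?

Ab

Scale degree 4 of Fb harmonic minor is Bbb.
A major seventh (11 semitones) above Bbb lands on the letter A, giving Ab.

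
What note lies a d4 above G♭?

A fourth above G lands on the letter C.
A diminished fourth spans 4 semitones, so Gb moves to pitch class 10. On the letter C that is Cbb.

Cbb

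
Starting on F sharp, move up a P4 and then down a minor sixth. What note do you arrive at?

A perfect fourth up from F# is B (letter B, 5 semitones up).
A minor sixth down from B is D# (letter D, 8 semitones down).

D#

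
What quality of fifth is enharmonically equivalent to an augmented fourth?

An augmented fourth spans 6 semitones.
A fifth spanning 6 semitones is diminished (the perfect fifth is 7).

diminished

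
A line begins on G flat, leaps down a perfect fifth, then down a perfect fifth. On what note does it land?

A perfect fifth down from Gb is Cb (letter C, 7 semitones down).
A perfect fifth down from Cb is Fb (letter F, 7 semitones down).

Fb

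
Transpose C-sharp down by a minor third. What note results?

A#

A third below C lands on the letter A.
A minor third spans 3 semitones, so C# moves to pitch class 10. On the letter A that is A#.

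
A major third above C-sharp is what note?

E#

C up a major third is E, so the target letter is E.
From C#, a major third is 4 semitones up: E#.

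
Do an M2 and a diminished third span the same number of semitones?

Yes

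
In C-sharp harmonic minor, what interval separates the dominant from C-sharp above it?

The dominant of C# harmonic minor is G#.
G# up to C#: letters G→C make it a fourth; 5 semitones makes it perfect.

perfect fourth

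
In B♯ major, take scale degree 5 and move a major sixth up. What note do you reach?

Scale degree 5 of B# major is F##.
A major sixth (9 semitones) above F## lands on the letter D, giving D##.

D##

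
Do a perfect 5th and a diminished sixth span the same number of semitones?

Yes

A perfect fifth spans 7 semitones; a diminished sixth spans 7.
They are enharmonically equivalent.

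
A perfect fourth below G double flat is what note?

Dbb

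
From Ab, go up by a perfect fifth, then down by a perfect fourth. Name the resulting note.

A perfect fifth up from Ab is Eb (letter E, 7 semitones up).
A perfect fourth down from Eb is Bb (letter B, 5 semitones down).

Bb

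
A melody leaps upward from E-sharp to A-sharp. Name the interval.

perfect fourth

Counting letters E–F–G–A gives a fourth.
E#→A# = 5 semitones, exactly the perfect fourth.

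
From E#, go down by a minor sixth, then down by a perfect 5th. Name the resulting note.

C##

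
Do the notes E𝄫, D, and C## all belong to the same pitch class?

Ebb = pitch class 2 and D = pitch class 2 and C## = pitch class 2 — the same pitch class, so they are enharmonic equivalents.

Yes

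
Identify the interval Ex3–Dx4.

The letter names run E→D, a span of 6 letter steps, so the interval is some kind of seventh.
E## to D## is 10 semitones. A major seventh is 11, so 10 makes it minor.

minor seventh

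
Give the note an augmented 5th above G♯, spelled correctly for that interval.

D##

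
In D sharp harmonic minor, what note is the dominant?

A#

The D# harmonic minor scale runs D# E# F# G# A# B C##.
Degree 5 is A#.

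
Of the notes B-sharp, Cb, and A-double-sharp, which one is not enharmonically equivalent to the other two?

In 12-tone equal temperament, enharmonic equivalents share a pitch class. B# is pitch class 0; Cb is pitch class 11; A## is pitch class 11.
Cb and A## share pitch class 11, while B# is pitch class 0.

B#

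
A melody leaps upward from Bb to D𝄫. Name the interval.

diminished third

Counting letters B–C–D gives a third.
Bb→Dbb = 2 semitones, 2 narrower than the major third (4), so diminished.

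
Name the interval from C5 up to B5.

Counting letters C–D–E–F–G–A–B gives a seventh.
C→B = 11 semitones, exactly the major seventh.

major seventh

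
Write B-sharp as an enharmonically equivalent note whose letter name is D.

Plain D sits 2 semitones above B#, so on the letter D the same pitch needs a double flat: Dbb.

Dbb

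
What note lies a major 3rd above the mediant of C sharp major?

The mediant of C# major is E#.
A major third (4 semitones) above E# lands on the letter G, giving G##.

G##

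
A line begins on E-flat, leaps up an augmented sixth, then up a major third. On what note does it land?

An augmented sixth up from Eb is C# (letter C, 10 semitones up).
A major third up from C# is E# (letter E, 4 semitones up).

E#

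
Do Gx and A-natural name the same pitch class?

G## = pitch class 9 and A = pitch class 9 — the same pitch class, so they are enharmonic equivalents.

Yes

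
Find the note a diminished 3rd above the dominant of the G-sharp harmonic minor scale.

F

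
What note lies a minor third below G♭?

Eb

A third below G lands on the letter E.
A minor third spans 3 semitones, so Gb moves to pitch class 3. On the letter E that is Eb.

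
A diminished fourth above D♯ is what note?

G

D up a perfect fourth is G, so the target letter is G.
From D#, a diminished fourth is 4 semitones up: G.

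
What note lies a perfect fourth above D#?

D up a perfect fourth is G, so the target letter is G.
From D#, a perfect fourth is 5 semitones up: G#.

G#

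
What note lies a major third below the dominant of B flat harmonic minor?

The dominant of Bb harmonic minor is F.
A major third (4 semitones) below F lands on the letter D, giving Db.

Db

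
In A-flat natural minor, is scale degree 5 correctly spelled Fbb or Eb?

Each scale degree takes a distinct letter name. Degree 5 of a scale on A must use the letter E.
Eb and Fbb are enharmonically the same pitch, but only Eb uses the letter E, so it is the correct spelling here.

Eb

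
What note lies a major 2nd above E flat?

A second above E lands on the letter F.
A major second spans 2 semitones, so Eb moves to pitch class 5. On the letter F that is F.

F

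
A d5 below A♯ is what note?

D##

A fifth below A lands on the letter D.
A diminished fifth spans 6 semitones, so A# moves to pitch class 4. On the letter D that is D##.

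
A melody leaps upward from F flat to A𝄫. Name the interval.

minor third

Counting letters F–G–A gives a third.
Fb→Abb = 3 semitones, 1 narrower than the major third (4), so minor.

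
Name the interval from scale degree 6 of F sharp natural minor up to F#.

Scale degree 6 of F# natural minor is D.
D up to F#: letters D→F make it a third; 4 semitones makes it major.

major third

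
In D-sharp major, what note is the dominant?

A#

The D# major scale runs D# E# F## G# A# B# C##.
Degree 5 is A#.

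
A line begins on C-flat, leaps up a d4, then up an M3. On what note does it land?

Abb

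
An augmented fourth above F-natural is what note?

B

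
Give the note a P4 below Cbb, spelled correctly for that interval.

Gbb

C down a perfect fourth is G, so the target letter is G.
From Cbb, a perfect fourth is 5 semitones down: Gbb.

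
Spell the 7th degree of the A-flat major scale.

G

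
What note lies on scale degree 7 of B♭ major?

A

Degree 7 takes the letter 6 steps above B, which is A.
In major, degree 7 sits 11 semitones above the tonic. Bb + 11 semitones is pitch class 9, spelled on A as A.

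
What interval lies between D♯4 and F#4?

minor third

Counting letters D–E–F gives a third.
D#→F# = 3 semitones, 1 narrower than the major third (4), so minor.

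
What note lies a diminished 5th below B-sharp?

B down a perfect fifth is E, so the target letter is E.
From B#, a diminished fifth is 6 semitones down: E##.

E##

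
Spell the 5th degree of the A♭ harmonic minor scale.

Eb

Degree 5 takes the letter 4 steps above A, which is E.
In harmonic minor, degree 5 sits 7 semitones above the tonic. Ab + 7 semitones is pitch class 3, spelled on E as Eb.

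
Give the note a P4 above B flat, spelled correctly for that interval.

B up a perfect fourth is E, so the target letter is E.
From Bb, a perfect fourth is 5 semitones up: Eb.

Eb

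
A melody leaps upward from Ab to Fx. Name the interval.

doubly augmented sixth

Counting letters A–B–C–D–E–F gives a sixth.
Ab→F## = 11 semitones, 2 wider than the major sixth (9), so doubly augmented.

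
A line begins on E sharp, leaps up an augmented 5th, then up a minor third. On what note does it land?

An augmented fifth up from E# is B## (letter B, 8 semitones up).
A minor third up from B## is D## (letter D, 3 semitones up).

D##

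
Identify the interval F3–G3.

major second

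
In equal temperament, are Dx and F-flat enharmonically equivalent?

D## is pitch class 4; Fb is pitch class 4.
All spellings map to pitch class 4, so they are enharmonically equivalent.

Yes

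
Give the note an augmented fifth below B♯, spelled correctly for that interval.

B down a perfect fifth is E, so the target letter is E.
From B#, an augmented fifth is 8 semitones down: E.

E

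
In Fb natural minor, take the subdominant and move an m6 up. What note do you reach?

The subdominant of Fb natural minor is Bbb.
A minor sixth (8 semitones) above Bbb lands on the letter G, giving Gbb.

Gbb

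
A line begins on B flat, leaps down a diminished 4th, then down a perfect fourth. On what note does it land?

A diminished fourth down from Bb is F# (letter F, 4 semitones down).
A perfect fourth down from F# is C# (letter C, 5 semitones down).

C#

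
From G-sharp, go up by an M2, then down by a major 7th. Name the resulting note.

A major second up from G# is A# (letter A, 2 semitones up).
A major seventh down from A# is B (letter B, 11 semitones down).

B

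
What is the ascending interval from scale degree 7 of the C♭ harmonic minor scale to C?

Scale degree 7 of Cb harmonic minor is Bb.
Bb up to C: letters B→C make it a second; 2 semitones makes it major.

major second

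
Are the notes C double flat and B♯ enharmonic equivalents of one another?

Two spellings are enharmonically equivalent only if they share a pitch class.
Here Cbb → 10, B# → 0; 0 ≠ 10, so they are not.

No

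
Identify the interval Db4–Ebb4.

The letter names run D→E, a span of 1 letter step, so the interval is some kind of second.
Db to Ebb is 1 semitone. A major second is 2, so 1 makes it minor.

minor second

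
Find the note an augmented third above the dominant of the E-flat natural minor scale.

D#

The dominant of Eb natural minor is Bb.
An augmented third (5 semitones) above Bb lands on the letter D, giving D#.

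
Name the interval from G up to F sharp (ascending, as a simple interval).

The letter names run G→F, a span of 6 letter steps, so the interval is some kind of seventh.
G to F# is 11 semitones. A major seventh is 11, so 11 makes it major.

major seventh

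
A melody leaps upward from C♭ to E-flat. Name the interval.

The letter names run C→E, a span of 2 letter steps, so the interval is some kind of third.
Cb to Eb is 4 semitones. A major third is 4, so 4 makes it major.

major third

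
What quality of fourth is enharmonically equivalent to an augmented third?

perfect

An augmented third spans 5 semitones.
A fourth spanning 5 semitones is perfect (the perfect fourth is 5).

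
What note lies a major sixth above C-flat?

A sixth above C lands on the letter A.
A major sixth spans 9 semitones, so Cb moves to pitch class 8. On the letter A that is Ab.

Ab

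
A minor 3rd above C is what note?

Eb

C up a major third is E, so the target letter is E.
From C, a minor third is 3 semitones up: Eb.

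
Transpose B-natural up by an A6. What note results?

A sixth above B lands on the letter G.
An augmented sixth spans 10 semitones, so B moves to pitch class 9. On the letter G that is G##.

G##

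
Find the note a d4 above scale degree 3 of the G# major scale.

E

Scale degree 3 of G# major is B#.
A diminished fourth (4 semitones) above B# lands on the letter E, giving E.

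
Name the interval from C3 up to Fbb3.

doubly diminished fourth

The letter names run C→F, a span of 3 letter steps, so the interval is some kind of fourth.
C to Fbb is 3 semitones. A perfect fourth is 5, so 3 makes it doubly diminished.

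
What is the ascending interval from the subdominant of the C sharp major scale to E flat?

diminished seventh

The subdominant of C# major is F#.
F# up to Eb: letters F→E make it a seventh; 9 semitones makes it diminished.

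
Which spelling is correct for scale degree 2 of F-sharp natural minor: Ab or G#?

Each scale degree takes a distinct letter name. Degree 2 of a scale on F must use the letter G.
G# and Ab are enharmonically the same pitch, but only G# uses the letter G, so it is the correct spelling here.

G#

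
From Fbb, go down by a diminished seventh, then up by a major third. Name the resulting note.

A diminished seventh down from Fbb is Gb (letter G, 9 semitones down).
A major third up from Gb is Bb (letter B, 4 semitones up).

Bb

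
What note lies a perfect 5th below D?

G

A fifth below D lands on the letter G.
A perfect fifth spans 7 semitones, so D moves to pitch class 7. On the letter G that is G.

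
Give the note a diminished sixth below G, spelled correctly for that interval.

B#

G down a major sixth is Bb, so the target letter is B.
From G, a diminished sixth is 7 semitones down: B#.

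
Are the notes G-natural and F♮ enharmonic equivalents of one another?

G is pitch class 7; F is pitch class 5.
The pitch classes differ (7 vs. 5), so they are not enharmonic equivalents.

No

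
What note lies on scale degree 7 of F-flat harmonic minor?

Degree 7 takes the letter 6 steps above F, which is E.
In harmonic minor, degree 7 sits 11 semitones above the tonic. Fb + 11 semitones is pitch class 3, spelled on E as Eb.

Eb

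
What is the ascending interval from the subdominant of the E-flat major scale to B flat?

major second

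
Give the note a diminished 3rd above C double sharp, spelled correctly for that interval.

E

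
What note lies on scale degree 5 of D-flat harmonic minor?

Ab

Degree 5 takes the letter 4 steps above D, which is A.
In harmonic minor, degree 5 sits 7 semitones above the tonic. Db + 7 semitones is pitch class 8, spelled on A as Ab.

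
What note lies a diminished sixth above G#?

Eb

G up a major sixth is E, so the target letter is E.
From G#, a diminished sixth is 7 semitones up: Eb.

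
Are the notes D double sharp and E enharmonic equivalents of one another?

D## = pitch class 4 and E = pitch class 4 — the same pitch class, so they are enharmonic equivalents.

Yes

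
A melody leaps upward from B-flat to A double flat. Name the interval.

diminished seventh

The letter names run B→A, a span of 6 letter steps, so the interval is some kind of seventh.
Bb to Abb is 9 semitones. A major seventh is 11, so 9 makes it diminished.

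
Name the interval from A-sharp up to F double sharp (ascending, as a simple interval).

major sixth

Counting letters A–B–C–D–E–F gives a sixth.
A#→F## = 9 semitones, exactly the major sixth.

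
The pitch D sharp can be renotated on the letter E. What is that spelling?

D# is pitch class 3. The letter E alone is pitch class 4.
To reach pitch class 3 from E requires an offset of -1 semitone, i.e. flat: Eb.

Eb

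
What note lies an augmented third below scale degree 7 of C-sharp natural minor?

Gb

Scale degree 7 of C# natural minor is B.
An augmented third (5 semitones) below B lands on the letter G, giving Gb.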